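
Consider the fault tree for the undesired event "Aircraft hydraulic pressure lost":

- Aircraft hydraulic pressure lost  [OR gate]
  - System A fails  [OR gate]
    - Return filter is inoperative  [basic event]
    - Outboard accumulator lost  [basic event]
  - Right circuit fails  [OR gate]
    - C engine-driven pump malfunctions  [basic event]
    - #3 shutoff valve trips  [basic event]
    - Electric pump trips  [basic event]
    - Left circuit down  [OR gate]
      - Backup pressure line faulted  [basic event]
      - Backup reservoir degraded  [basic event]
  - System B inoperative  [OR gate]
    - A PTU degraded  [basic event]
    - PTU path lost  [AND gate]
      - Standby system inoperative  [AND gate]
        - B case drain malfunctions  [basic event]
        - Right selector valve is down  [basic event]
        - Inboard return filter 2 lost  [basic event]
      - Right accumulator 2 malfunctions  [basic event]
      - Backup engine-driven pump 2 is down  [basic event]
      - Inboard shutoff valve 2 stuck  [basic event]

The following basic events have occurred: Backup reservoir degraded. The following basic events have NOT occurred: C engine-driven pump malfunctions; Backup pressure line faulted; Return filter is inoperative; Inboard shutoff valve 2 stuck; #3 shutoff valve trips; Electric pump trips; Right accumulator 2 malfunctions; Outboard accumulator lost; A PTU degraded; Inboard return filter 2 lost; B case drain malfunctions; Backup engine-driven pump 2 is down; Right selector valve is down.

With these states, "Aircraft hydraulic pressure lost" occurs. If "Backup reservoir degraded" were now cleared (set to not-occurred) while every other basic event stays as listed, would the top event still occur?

Counterfactual: set "Backup reservoir degraded" to not occurred.
System A fails [OR]: Return filter is inoperative=not, Outboard accumulator lost=not → no input occurs → does not occur.
Left circuit down [OR]: Backup pressure line faulted=not, Backup reservoir degraded=not → no input occurs → does not occur.
Right circuit fails [OR]: C engine-driven pump malfunctions=not, #3 shutoff valve trips=not, Electric pump trips=not, Left circuit down=not → no input occurs → does not occur.
Standby system inoperative [AND]: B case drain malfunctions=not, Right selector valve is down=not, Inboard return filter 2 lost=not → not all inputs occur → does not occur.
PTU path lost [AND]: Standby system inoperative=not, Right accumulator 2 malfunctions=not, Backup engine-driven pump 2 is down=not, Inboard shutoff valve 2 stuck=not → not all inputs occur → does not occur.
System B inoperative [OR]: A PTU degraded=not, PTU path lost=not → no input occurs → does not occur.
Aircraft hydraulic pressure lost [OR]: System A fails=not, Right circuit fails=not, System B inoperative=not → no input occurs → does not occur.

No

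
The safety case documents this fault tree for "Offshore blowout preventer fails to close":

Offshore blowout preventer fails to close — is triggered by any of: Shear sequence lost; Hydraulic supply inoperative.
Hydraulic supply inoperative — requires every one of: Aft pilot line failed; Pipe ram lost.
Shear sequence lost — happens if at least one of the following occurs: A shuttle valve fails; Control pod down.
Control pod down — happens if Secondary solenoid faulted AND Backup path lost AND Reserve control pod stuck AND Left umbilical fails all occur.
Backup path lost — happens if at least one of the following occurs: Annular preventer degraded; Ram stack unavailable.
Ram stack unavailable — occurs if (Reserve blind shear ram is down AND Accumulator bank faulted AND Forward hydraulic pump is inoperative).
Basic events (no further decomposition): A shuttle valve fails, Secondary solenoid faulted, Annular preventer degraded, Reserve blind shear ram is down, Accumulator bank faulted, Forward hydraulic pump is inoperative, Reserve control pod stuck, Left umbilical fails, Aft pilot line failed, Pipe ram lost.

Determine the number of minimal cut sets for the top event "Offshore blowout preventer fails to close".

4

Ram stack unavailable [AND]: one cut set from each child combined → 1 × 1 × 1 = 1 cut set(s).
Backup path lost [OR]: union of children's cut sets → 2 cut set(s).
Control pod down [AND]: one cut set from each child combined → 1 × 2 × 1 × 1 = 2 cut set(s).
Shear sequence lost [OR]: union of children's cut sets → 3 cut set(s).
Hydraulic supply inoperative [AND]: one cut set from each child combined → 1 × 1 = 1 cut set(s).
Offshore blowout preventer fails to close [OR]: union of children's cut sets → 4 cut set(s).
Minimal cut sets: {A shuttle valve fails}; {Annular preventer degraded, Left umbilical fails, Reserve control pod stuck, Secondary solenoid faulted}; {Accumulator bank faulted, Forward hydraulic pump is inoperative, Left umbilical fails, Reserve blind shear ram is down, Reserve control pod stuck, Secondary solenoid faulted}; {Aft pilot line failed, Pipe ram lost}.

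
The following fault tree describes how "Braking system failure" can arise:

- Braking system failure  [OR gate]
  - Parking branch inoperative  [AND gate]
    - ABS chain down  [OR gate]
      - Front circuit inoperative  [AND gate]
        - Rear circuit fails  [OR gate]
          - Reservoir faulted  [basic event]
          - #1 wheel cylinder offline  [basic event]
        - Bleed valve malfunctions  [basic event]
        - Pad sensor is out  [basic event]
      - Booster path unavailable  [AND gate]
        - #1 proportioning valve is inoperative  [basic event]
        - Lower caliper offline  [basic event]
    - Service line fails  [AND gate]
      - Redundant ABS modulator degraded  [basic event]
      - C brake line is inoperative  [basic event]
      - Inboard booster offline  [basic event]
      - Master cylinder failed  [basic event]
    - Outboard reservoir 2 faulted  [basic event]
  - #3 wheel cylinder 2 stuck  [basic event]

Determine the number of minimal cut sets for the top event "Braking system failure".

Rear circuit fails [OR]: union of children's cut sets → 2 cut set(s).
Front circuit inoperative [AND]: one cut set from each child combined → 2 × 1 × 1 = 2 cut set(s).
Booster path unavailable [AND]: one cut set from each child combined → 1 × 1 = 1 cut set(s).
ABS chain down [OR]: union of children's cut sets → 3 cut set(s).
Service line fails [AND]: one cut set from each child combined → 1 × 1 × 1 × 1 = 1 cut set(s).
Parking branch inoperative [AND]: one cut set from each child combined → 3 × 1 × 1 = 3 cut set(s).
Braking system failure [OR]: union of children's cut sets → 4 cut set(s).
Minimal cut sets: {Bleed valve malfunctions, C brake line is inoperative, Inboard booster offline, Master cylinder failed, Outboard reservoir 2 faulted, Pad sensor is out, Redundant ABS modulator degraded, Reservoir faulted}; {#1 wheel cylinder offline, Bleed valve malfunctions, C brake line is inoperative, Inboard booster offline, Master cylinder failed, Outboard reservoir 2 faulted, Pad sensor is out, Redundant ABS modulator degraded}; {#1 proportioning valve is inoperative, C brake line is inoperative, Inboard booster offline, Lower caliper offline, Master cylinder failed, Outboard reservoir 2 faulted, Redundant ABS modulator degraded}; {#3 wheel cylinder 2 stuck}.

4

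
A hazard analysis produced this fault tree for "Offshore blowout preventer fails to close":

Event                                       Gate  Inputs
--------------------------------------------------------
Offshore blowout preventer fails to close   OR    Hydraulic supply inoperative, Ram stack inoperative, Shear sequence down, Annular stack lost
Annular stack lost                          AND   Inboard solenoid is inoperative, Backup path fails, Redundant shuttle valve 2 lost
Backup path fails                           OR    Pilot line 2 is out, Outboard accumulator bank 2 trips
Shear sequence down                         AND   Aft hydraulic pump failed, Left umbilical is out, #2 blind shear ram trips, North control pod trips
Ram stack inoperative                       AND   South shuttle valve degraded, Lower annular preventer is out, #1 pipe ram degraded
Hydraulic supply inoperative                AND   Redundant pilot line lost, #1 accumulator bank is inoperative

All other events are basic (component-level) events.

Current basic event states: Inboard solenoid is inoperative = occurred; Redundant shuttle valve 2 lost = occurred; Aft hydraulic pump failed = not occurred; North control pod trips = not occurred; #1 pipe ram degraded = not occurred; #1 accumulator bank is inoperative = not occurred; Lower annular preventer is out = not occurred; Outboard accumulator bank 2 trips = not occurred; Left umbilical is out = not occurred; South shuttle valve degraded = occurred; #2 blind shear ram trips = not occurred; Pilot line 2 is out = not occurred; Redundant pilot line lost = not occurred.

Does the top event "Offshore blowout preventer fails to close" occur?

Hydraulic supply inoperative [AND]: Redundant pilot line lost=not, #1 accumulator bank is inoperative=not → not all inputs occur → does not occur.
Ram stack inoperative [AND]: South shuttle valve degraded=occurs, Lower annular preventer is out=not, #1 pipe ram degraded=not → not all inputs occur → does not occur.
Shear sequence down [AND]: Aft hydraulic pump failed=not, Left umbilical is out=not, #2 blind shear ram trips=not, North control pod trips=not → not all inputs occur → does not occur.
Backup path fails [OR]: Pilot line 2 is out=not, Outboard accumulator bank 2 trips=not → no input occurs → does not occur.
Annular stack lost [AND]: Inboard solenoid is inoperative=occurs, Backup path fails=not, Redundant shuttle valve 2 lost=occurs → not all inputs occur → does not occur.
Offshore blowout preventer fails to close [OR]: Hydraulic supply inoperative=not, Ram stack inoperative=not, Shear sequence down=not, Annular stack lost=not → no input occurs → does not occur.

No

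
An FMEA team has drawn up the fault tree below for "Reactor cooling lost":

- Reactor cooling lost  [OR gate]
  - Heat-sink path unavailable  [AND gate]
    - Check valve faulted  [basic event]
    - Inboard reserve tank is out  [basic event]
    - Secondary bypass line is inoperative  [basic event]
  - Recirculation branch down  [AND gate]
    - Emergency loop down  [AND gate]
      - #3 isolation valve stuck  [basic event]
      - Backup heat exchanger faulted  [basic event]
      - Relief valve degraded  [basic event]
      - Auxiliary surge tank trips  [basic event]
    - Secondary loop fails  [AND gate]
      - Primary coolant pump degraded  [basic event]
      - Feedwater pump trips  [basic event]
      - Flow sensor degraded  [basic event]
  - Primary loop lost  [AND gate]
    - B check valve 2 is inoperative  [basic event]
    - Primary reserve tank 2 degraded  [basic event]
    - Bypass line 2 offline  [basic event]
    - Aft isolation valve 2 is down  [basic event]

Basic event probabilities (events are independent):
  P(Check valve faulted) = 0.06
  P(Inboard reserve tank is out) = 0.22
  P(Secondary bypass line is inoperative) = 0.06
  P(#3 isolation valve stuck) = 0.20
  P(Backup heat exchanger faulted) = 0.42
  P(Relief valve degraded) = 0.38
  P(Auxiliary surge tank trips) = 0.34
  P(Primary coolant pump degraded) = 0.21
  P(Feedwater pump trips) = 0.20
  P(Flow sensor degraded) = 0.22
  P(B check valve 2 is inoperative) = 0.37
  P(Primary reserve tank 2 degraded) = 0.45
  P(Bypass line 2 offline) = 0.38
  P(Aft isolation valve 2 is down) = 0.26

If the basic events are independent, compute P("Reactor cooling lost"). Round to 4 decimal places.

0.0173

P(Heat-sink path unavailable) [AND] = 0.06 × 0.22 × 0.06 = 0.000792
P(Emergency loop down) [AND] = 0.20 × 0.42 × 0.38 × 0.34 = 0.010853
P(Secondary loop fails) [AND] = 0.21 × 0.20 × 0.22 = 0.009240
P(Recirculation branch down) [AND] = 0.010853 × 0.009240 = 0.000100
P(Primary loop lost) [AND] = 0.37 × 0.45 × 0.38 × 0.26 = 0.016450
P(Reactor cooling lost) [OR] = 1 − (1−0.000792) × (1−0.000100) × (1−0.016450) = 0.017327
Rounded to 4 decimal places: P(Reactor cooling lost) ≈ 0.0173.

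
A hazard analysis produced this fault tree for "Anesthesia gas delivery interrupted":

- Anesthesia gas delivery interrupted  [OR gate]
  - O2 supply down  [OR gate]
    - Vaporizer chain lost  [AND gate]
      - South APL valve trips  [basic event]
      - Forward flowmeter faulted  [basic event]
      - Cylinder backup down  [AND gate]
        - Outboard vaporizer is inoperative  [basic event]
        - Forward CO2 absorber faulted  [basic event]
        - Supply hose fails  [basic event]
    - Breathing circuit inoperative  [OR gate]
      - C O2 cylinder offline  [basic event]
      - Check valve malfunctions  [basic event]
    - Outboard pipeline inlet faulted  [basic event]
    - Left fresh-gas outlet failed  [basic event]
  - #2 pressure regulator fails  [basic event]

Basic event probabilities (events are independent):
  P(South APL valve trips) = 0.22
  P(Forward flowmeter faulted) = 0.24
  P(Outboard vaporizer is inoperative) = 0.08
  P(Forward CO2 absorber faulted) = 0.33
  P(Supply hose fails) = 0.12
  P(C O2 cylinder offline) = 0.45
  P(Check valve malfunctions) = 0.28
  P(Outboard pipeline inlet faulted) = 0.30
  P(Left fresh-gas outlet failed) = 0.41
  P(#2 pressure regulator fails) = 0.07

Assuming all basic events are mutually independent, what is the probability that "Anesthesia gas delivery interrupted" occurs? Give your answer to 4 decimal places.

0.8479

P(Cylinder backup down) [AND] = 0.08 × 0.33 × 0.12 = 0.003168
P(Vaporizer chain lost) [AND] = 0.22 × 0.24 × 0.003168 = 0.000167
P(Breathing circuit inoperative) [OR] = 1 − (1−0.45) × (1−0.28) = 0.604000
P(O2 supply down) [OR] = 1 − (1−0.000167) × (1−0.604000) × (1−0.30) × (1−0.41) = 0.836479
P(Anesthesia gas delivery interrupted) [OR] = 1 − (1−0.836479) × (1−0.07) = 0.847925
Rounded to 4 decimal places: P(Anesthesia gas delivery interrupted) ≈ 0.8479.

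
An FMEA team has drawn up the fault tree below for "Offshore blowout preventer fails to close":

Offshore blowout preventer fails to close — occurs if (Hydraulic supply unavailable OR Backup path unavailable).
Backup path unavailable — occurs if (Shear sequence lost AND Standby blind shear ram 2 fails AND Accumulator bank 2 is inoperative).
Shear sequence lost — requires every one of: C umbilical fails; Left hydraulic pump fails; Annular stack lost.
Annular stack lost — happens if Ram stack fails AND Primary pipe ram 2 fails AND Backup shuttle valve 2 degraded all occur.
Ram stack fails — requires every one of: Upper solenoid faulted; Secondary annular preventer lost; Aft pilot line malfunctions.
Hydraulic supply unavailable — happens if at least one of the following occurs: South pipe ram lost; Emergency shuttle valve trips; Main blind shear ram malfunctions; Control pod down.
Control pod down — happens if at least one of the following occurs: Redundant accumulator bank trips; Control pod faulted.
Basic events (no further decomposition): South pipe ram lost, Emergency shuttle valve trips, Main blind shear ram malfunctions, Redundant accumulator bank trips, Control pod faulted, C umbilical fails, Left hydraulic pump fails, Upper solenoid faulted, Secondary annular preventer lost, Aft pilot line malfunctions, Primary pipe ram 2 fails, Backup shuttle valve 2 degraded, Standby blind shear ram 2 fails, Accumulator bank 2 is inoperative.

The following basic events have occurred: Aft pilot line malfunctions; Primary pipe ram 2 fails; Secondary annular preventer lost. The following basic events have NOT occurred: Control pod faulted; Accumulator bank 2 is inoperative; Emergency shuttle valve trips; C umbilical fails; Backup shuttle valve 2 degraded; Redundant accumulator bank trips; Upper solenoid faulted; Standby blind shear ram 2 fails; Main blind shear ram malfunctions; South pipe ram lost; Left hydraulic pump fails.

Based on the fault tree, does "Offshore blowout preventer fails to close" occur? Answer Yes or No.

Control pod down [OR]: Redundant accumulator bank trips=not, Control pod faulted=not → no input occurs → does not occur.
Hydraulic supply unavailable [OR]: South pipe ram lost=not, Emergency shuttle valve trips=not, Main blind shear ram malfunctions=not, Control pod down=not → no input occurs → does not occur.
Ram stack fails [AND]: Upper solenoid faulted=not, Secondary annular preventer lost=occurs, Aft pilot line malfunctions=occurs → not all inputs occur → does not occur.
Annular stack lost [AND]: Ram stack fails=not, Primary pipe ram 2 fails=occurs, Backup shuttle valve 2 degraded=not → not all inputs occur → does not occur.
Shear sequence lost [AND]: C umbilical fails=not, Left hydraulic pump fails=not, Annular stack lost=not → not all inputs occur → does not occur.
Backup path unavailable [AND]: Shear sequence lost=not, Standby blind shear ram 2 fails=not, Accumulator bank 2 is inoperative=not → not all inputs occur → does not occur.
Offshore blowout preventer fails to close [OR]: Hydraulic supply unavailable=not, Backup path unavailable=not → no input occurs → does not occur.

No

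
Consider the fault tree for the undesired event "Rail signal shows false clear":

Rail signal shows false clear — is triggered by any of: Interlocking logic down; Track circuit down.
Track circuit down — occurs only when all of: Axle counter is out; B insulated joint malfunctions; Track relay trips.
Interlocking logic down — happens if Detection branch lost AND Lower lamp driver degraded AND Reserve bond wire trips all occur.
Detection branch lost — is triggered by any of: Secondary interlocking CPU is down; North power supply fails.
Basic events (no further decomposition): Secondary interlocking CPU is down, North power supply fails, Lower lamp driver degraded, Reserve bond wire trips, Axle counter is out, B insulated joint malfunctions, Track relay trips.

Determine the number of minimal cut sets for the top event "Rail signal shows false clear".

3

Detection branch lost [OR]: union of children's cut sets → 2 cut set(s).
Interlocking logic down [AND]: one cut set from each child combined → 2 × 1 × 1 = 2 cut set(s).
Track circuit down [AND]: one cut set from each child combined → 1 × 1 × 1 = 1 cut set(s).
Rail signal shows false clear [OR]: union of children's cut sets → 3 cut set(s).
Minimal cut sets: {Lower lamp driver degraded, Reserve bond wire trips, Secondary interlocking CPU is down}; {Lower lamp driver degraded, North power supply fails, Reserve bond wire trips}; {Axle counter is out, B insulated joint malfunctions, Track relay trips}.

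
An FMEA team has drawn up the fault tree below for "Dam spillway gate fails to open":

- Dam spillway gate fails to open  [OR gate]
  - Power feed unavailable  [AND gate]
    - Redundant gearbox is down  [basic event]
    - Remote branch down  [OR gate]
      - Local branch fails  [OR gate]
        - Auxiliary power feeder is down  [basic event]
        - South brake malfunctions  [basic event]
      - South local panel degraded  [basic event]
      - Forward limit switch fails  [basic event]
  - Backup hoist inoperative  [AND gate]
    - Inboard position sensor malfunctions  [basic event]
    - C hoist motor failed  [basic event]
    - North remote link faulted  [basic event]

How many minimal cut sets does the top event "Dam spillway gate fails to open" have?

5

Local branch fails [OR]: union of children's cut sets → 2 cut set(s).
Remote branch down [OR]: union of children's cut sets → 4 cut set(s).
Power feed unavailable [AND]: one cut set from each child combined → 1 × 4 = 4 cut set(s).
Backup hoist inoperative [AND]: one cut set from each child combined → 1 × 1 × 1 = 1 cut set(s).
Dam spillway gate fails to open [OR]: union of children's cut sets → 5 cut set(s).
Minimal cut sets: {Auxiliary power feeder is down, Redundant gearbox is down}; {Redundant gearbox is down, South brake malfunctions}; {Redundant gearbox is down, South local panel degraded}; {Forward limit switch fails, Redundant gearbox is down}; {C hoist motor failed, Inboard position sensor malfunctions, North remote link faulted}.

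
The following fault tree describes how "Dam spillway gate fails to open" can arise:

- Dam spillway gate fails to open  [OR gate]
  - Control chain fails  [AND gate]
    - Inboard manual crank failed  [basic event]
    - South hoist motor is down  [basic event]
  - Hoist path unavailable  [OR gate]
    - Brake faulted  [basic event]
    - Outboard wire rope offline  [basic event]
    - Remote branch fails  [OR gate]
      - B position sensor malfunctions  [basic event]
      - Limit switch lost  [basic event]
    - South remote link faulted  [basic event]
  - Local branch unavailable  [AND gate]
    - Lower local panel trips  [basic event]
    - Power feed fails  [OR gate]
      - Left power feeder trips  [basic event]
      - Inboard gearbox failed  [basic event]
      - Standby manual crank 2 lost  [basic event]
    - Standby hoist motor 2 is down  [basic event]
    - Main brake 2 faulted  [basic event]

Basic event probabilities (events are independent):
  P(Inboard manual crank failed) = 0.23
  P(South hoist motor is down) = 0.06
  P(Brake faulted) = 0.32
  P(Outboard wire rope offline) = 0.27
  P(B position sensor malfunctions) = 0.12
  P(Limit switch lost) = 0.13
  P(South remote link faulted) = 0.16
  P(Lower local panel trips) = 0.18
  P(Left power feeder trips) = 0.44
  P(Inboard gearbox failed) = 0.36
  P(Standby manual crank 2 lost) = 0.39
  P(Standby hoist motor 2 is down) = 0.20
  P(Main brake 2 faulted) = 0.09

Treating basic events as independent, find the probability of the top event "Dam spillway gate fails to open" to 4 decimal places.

P(Control chain fails) [AND] = 0.23 × 0.06 = 0.013800
P(Remote branch fails) [OR] = 1 − (1−0.12) × (1−0.13) = 0.234400
P(Hoist path unavailable) [OR] = 1 − (1−0.32) × (1−0.27) × (1−0.234400) × (1−0.16) = 0.680763
P(Power feed fails) [OR] = 1 − (1−0.44) × (1−0.36) × (1−0.39) = 0.781376
P(Local branch unavailable) [AND] = 0.18 × 0.781376 × 0.20 × 0.09 = 0.002532
P(Dam spillway gate fails to open) [OR] = 1 − (1−0.013800) × (1−0.680763) × (1−0.002532) = 0.685966
Rounded to 4 decimal places: P(Dam spillway gate fails to open) ≈ 0.6860.

0.6860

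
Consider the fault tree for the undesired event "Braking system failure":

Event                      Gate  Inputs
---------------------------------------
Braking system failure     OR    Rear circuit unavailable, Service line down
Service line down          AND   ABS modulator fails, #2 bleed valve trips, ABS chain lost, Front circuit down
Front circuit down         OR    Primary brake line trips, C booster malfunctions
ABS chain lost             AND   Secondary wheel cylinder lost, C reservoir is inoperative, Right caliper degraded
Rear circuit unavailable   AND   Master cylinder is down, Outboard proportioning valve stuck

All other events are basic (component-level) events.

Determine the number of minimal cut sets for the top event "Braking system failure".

3

Rear circuit unavailable [AND]: one cut set from each child combined → 1 × 1 = 1 cut set(s).
ABS chain lost [AND]: one cut set from each child combined → 1 × 1 × 1 = 1 cut set(s).
Front circuit down [OR]: union of children's cut sets → 2 cut set(s).
Service line down [AND]: one cut set from each child combined → 1 × 1 × 1 × 2 = 2 cut set(s).
Braking system failure [OR]: union of children's cut sets → 3 cut set(s).
Minimal cut sets: {Master cylinder is down, Outboard proportioning valve stuck}; {#2 bleed valve trips, ABS modulator fails, C reservoir is inoperative, Primary brake line trips, Right caliper degraded, Secondary wheel cylinder lost}; {#2 bleed valve trips, ABS modulator fails, C booster malfunctions, C reservoir is inoperative, Right caliper degraded, Secondary wheel cylinder lost}.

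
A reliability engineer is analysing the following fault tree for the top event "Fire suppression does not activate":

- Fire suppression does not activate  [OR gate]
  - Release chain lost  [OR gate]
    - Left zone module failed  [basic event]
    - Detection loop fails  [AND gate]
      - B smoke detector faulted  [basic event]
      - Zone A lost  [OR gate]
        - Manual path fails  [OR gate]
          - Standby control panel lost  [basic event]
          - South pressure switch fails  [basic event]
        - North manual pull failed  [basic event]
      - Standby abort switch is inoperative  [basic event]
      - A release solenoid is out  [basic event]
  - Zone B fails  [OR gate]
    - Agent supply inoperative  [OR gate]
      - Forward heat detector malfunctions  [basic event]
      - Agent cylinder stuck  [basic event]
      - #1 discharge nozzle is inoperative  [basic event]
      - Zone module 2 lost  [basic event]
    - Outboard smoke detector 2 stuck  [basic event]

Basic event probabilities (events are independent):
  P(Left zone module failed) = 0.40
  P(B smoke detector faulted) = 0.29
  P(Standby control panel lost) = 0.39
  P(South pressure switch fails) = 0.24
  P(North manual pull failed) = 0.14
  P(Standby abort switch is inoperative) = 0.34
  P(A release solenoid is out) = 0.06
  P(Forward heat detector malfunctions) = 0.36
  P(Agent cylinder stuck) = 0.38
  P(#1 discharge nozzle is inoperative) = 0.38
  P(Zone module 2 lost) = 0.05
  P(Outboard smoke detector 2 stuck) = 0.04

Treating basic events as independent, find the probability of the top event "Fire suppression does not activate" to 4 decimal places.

0.8659

P(Manual path fails) [OR] = 1 − (1−0.39) × (1−0.24) = 0.536400
P(Zone A lost) [OR] = 1 − (1−0.536400) × (1−0.14) = 0.601304
P(Detection loop fails) [AND] = 0.29 × 0.601304 × 0.34 × 0.06 = 0.003557
P(Release chain lost) [OR] = 1 − (1−0.40) × (1−0.003557) = 0.402134
P(Agent supply inoperative) [OR] = 1 − (1−0.36) × (1−0.38) × (1−0.38) × (1−0.05) = 0.766285
P(Zone B fails) [OR] = 1 − (1−0.766285) × (1−0.04) = 0.775634
P(Fire suppression does not activate) [OR] = 1 − (1−0.402134) × (1−0.775634) = 0.865859
Rounded to 4 decimal places: P(Fire suppression does not activate) ≈ 0.8659.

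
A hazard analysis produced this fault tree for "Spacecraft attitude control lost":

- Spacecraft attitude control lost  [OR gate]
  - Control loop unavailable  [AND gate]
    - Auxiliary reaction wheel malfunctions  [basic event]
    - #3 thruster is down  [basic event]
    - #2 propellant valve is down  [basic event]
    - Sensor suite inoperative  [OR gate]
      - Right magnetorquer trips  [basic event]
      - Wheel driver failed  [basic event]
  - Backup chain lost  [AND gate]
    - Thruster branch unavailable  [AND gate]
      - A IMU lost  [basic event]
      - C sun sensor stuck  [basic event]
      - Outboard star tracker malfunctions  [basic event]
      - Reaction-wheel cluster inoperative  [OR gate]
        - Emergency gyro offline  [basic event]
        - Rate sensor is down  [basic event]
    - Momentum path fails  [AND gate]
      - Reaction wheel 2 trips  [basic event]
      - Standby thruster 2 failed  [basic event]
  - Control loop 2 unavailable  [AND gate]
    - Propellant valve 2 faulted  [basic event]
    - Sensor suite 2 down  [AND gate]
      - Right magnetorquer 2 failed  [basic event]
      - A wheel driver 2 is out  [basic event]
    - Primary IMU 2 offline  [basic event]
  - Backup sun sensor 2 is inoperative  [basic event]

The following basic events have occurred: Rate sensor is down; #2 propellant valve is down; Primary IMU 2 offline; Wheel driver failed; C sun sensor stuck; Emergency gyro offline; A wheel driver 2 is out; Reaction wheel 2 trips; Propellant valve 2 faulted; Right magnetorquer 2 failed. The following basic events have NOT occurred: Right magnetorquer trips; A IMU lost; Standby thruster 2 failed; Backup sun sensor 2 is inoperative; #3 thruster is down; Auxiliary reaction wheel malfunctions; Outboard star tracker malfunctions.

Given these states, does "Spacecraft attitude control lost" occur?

Yes

Sensor suite inoperative [OR]: Right magnetorquer trips=not, Wheel driver failed=occurs → at least one input occurs → occurs.
Control loop unavailable [AND]: Auxiliary reaction wheel malfunctions=not, #3 thruster is down=not, #2 propellant valve is down=occurs, Sensor suite inoperative=occurs → not all inputs occur → does not occur.
Reaction-wheel cluster inoperative [OR]: Emergency gyro offline=occurs, Rate sensor is down=occurs → at least one input occurs → occurs.
Thruster branch unavailable [AND]: A IMU lost=not, C sun sensor stuck=occurs, Outboard star tracker malfunctions=not, Reaction-wheel cluster inoperative=occurs → not all inputs occur → does not occur.
Momentum path fails [AND]: Reaction wheel 2 trips=occurs, Standby thruster 2 failed=not → not all inputs occur → does not occur.
Backup chain lost [AND]: Thruster branch unavailable=not, Momentum path fails=not → not all inputs occur → does not occur.
Sensor suite 2 down [AND]: Right magnetorquer 2 failed=occurs, A wheel driver 2 is out=occurs → all inputs occur → occurs.
Control loop 2 unavailable [AND]: Propellant valve 2 faulted=occurs, Sensor suite 2 down=occurs, Primary IMU 2 offline=occurs → all inputs occur → occurs.
Spacecraft attitude control lost [OR]: Control loop unavailable=not, Backup chain lost=not, Control loop 2 unavailable=occurs, Backup sun sensor 2 is inoperative=not → at least one input occurs → occurs.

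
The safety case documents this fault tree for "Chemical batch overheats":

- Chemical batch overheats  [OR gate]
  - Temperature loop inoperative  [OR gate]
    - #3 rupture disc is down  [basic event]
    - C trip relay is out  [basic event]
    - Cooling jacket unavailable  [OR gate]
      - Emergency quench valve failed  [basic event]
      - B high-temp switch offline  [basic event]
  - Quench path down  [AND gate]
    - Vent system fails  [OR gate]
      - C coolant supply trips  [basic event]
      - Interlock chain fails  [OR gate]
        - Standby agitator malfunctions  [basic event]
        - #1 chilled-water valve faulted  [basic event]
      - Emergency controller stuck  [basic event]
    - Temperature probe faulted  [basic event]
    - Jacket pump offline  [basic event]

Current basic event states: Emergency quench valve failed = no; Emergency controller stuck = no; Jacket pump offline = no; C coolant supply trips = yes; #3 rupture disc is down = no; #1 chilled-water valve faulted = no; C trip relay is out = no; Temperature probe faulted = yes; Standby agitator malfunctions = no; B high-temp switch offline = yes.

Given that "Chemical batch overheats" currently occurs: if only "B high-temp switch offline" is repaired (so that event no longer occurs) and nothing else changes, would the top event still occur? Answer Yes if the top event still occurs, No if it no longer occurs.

No

Counterfactual: set "B high-temp switch offline" to not occurred.
Cooling jacket unavailable [OR]: Emergency quench valve failed=not, B high-temp switch offline=not → no input occurs → does not occur.
Temperature loop inoperative [OR]: #3 rupture disc is down=not, C trip relay is out=not, Cooling jacket unavailable=not → no input occurs → does not occur.
Interlock chain fails [OR]: Standby agitator malfunctions=not, #1 chilled-water valve faulted=not → no input occurs → does not occur.
Vent system fails [OR]: C coolant supply trips=occurs, Interlock chain fails=not, Emergency controller stuck=not → at least one input occurs → occurs.
Quench path down [AND]: Vent system fails=occurs, Temperature probe faulted=occurs, Jacket pump offline=not → not all inputs occur → does not occur.
Chemical batch overheats [OR]: Temperature loop inoperative=not, Quench path down=not → no input occurs → does not occur.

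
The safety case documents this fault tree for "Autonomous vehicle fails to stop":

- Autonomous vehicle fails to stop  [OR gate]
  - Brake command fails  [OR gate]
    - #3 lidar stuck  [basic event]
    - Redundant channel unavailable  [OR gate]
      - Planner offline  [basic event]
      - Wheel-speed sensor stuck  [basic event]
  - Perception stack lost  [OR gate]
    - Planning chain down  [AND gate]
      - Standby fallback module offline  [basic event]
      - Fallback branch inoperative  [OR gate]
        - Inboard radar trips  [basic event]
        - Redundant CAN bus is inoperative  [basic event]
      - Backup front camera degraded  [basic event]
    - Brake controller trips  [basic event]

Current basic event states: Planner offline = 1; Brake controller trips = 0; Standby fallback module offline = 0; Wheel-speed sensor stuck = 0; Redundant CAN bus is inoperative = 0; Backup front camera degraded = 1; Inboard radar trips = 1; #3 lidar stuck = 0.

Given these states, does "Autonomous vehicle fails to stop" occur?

Redundant channel unavailable [OR]: Planner offline=occurs, Wheel-speed sensor stuck=not → at least one input occurs → occurs.
Brake command fails [OR]: #3 lidar stuck=not, Redundant channel unavailable=occurs → at least one input occurs → occurs.
Fallback branch inoperative [OR]: Inboard radar trips=occurs, Redundant CAN bus is inoperative=not → at least one input occurs → occurs.
Planning chain down [AND]: Standby fallback module offline=not, Fallback branch inoperative=occurs, Backup front camera degraded=occurs → not all inputs occur → does not occur.
Perception stack lost [OR]: Planning chain down=not, Brake controller trips=not → no input occurs → does not occur.
Autonomous vehicle fails to stop [OR]: Brake command fails=occurs, Perception stack lost=not → at least one input occurs → occurs.

Yes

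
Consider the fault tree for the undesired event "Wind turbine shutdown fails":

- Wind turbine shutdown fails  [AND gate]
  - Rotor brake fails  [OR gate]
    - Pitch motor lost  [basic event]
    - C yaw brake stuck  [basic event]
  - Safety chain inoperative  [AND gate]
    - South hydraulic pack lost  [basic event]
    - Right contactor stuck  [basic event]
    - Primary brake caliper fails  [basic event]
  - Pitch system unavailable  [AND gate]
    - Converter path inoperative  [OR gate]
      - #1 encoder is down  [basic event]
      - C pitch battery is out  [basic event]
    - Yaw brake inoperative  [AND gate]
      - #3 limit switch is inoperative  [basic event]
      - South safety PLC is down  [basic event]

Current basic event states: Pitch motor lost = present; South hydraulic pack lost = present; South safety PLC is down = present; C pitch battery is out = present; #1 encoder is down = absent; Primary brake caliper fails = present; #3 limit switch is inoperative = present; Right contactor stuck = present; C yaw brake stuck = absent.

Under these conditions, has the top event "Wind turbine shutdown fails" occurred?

Yes

Rotor brake fails [OR]: Pitch motor lost=occurs, C yaw brake stuck=not → at least one input occurs → occurs.
Safety chain inoperative [AND]: South hydraulic pack lost=occurs, Right contactor stuck=occurs, Primary brake caliper fails=occurs → all inputs occur → occurs.
Converter path inoperative [OR]: #1 encoder is down=not, C pitch battery is out=occurs → at least one input occurs → occurs.
Yaw brake inoperative [AND]: #3 limit switch is inoperative=occurs, South safety PLC is down=occurs → all inputs occur → occurs.
Pitch system unavailable [AND]: Converter path inoperative=occurs, Yaw brake inoperative=occurs → all inputs occur → occurs.
Wind turbine shutdown fails [AND]: Rotor brake fails=occurs, Safety chain inoperative=occurs, Pitch system unavailable=occurs → all inputs occur → occurs.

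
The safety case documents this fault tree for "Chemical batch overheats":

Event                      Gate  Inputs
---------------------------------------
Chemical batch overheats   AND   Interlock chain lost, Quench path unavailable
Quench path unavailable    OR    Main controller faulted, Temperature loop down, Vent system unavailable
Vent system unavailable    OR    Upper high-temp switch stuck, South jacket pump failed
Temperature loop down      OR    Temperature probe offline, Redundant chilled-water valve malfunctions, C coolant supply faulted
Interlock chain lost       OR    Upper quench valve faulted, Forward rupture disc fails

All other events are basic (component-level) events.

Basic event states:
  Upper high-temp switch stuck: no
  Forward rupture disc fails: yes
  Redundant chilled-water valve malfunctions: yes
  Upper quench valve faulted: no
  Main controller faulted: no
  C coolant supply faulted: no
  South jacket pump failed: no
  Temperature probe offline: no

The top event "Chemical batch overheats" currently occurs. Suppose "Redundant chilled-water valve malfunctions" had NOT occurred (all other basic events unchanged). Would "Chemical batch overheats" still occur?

Counterfactual: set "Redundant chilled-water valve malfunctions" to not occurred.
Interlock chain lost [OR]: Upper quench valve faulted=not, Forward rupture disc fails=occurs → at least one input occurs → occurs.
Temperature loop down [OR]: Temperature probe offline=not, Redundant chilled-water valve malfunctions=not, C coolant supply faulted=not → no input occurs → does not occur.
Vent system unavailable [OR]: Upper high-temp switch stuck=not, South jacket pump failed=not → no input occurs → does not occur.
Quench path unavailable [OR]: Main controller faulted=not, Temperature loop down=not, Vent system unavailable=not → no input occurs → does not occur.
Chemical batch overheats [AND]: Interlock chain lost=occurs, Quench path unavailable=not → not all inputs occur → does not occur.

No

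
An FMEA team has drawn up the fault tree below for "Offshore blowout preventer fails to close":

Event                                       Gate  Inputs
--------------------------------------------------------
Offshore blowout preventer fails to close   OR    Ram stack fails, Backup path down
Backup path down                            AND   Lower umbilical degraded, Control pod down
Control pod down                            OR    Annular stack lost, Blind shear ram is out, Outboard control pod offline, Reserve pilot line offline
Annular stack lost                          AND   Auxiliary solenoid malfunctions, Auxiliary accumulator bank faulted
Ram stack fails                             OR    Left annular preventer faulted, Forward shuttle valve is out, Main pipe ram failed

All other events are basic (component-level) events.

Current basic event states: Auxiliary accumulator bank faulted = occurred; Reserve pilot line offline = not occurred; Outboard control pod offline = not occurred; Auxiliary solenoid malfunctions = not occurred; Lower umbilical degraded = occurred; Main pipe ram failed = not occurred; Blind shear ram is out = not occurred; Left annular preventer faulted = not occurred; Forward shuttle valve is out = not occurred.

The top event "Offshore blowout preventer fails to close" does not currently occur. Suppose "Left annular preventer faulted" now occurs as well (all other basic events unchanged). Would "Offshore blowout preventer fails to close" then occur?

Yes

Counterfactual: set "Left annular preventer faulted" to occurred.
Ram stack fails [OR]: Left annular preventer faulted=occurs, Forward shuttle valve is out=not, Main pipe ram failed=not → at least one input occurs → occurs.
Annular stack lost [AND]: Auxiliary solenoid malfunctions=not, Auxiliary accumulator bank faulted=occurs → not all inputs occur → does not occur.
Control pod down [OR]: Annular stack lost=not, Blind shear ram is out=not, Outboard control pod offline=not, Reserve pilot line offline=not → no input occurs → does not occur.
Backup path down [AND]: Lower umbilical degraded=occurs, Control pod down=not → not all inputs occur → does not occur.
Offshore blowout preventer fails to close [OR]: Ram stack fails=occurs, Backup path down=not → at least one input occurs → occurs.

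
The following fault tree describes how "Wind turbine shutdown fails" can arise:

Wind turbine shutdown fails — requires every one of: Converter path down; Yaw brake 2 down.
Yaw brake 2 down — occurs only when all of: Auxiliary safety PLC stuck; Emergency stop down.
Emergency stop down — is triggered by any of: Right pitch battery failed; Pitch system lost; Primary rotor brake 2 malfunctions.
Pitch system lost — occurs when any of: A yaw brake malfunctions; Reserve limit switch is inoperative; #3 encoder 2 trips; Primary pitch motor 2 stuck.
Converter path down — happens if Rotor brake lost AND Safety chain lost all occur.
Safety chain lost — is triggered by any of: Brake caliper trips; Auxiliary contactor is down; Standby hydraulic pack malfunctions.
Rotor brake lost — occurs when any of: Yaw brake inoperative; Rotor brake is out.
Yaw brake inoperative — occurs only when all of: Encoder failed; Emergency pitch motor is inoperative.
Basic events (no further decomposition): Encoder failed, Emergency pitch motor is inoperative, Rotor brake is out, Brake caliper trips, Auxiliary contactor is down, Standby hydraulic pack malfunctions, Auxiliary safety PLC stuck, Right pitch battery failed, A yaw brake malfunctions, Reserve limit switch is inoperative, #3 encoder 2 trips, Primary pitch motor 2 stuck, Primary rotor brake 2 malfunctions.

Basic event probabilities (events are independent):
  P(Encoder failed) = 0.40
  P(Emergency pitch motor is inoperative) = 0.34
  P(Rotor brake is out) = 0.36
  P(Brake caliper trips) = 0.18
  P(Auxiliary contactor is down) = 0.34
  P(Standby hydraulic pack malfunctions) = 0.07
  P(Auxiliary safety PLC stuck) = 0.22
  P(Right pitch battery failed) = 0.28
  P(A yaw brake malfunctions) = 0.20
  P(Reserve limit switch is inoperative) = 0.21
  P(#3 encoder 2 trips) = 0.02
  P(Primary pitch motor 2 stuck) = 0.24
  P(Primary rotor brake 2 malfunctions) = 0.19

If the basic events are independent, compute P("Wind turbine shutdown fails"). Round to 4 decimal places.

P(Yaw brake inoperative) [AND] = 0.40 × 0.34 = 0.136000
P(Rotor brake lost) [OR] = 1 − (1−0.136000) × (1−0.36) = 0.447040
P(Safety chain lost) [OR] = 1 − (1−0.18) × (1−0.34) × (1−0.07) = 0.496684
P(Converter path down) [AND] = 0.447040 × 0.496684 = 0.222038
P(Pitch system lost) [OR] = 1 − (1−0.20) × (1−0.21) × (1−0.02) × (1−0.24) = 0.529286
P(Emergency stop down) [OR] = 1 − (1−0.28) × (1−0.529286) × (1−0.19) = 0.725480
P(Yaw brake 2 down) [AND] = 0.22 × 0.725480 = 0.159606
P(Wind turbine shutdown fails) [AND] = 0.222038 × 0.159606 = 0.035439
Rounded to 4 decimal places: P(Wind turbine shutdown fails) ≈ 0.0354.

0.0354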